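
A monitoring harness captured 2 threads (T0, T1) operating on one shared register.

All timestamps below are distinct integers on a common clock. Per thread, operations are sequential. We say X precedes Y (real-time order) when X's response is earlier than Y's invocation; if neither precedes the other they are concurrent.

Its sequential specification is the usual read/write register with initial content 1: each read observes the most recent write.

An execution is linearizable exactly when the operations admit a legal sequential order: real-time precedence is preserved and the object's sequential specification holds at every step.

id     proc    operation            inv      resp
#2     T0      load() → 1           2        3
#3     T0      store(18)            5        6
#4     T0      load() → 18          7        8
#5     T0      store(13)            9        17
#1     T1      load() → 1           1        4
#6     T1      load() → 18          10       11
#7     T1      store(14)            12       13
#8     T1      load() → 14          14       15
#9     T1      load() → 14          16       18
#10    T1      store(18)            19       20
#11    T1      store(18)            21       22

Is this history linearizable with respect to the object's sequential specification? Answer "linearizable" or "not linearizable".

linearizable

one valid linearization: #1, #2, #3, #4, #6, #5, #7, #8, #9, #10, #11
step 1: #1 load() → 1 — value 1
step 2: #2 load() → 1 — value 1
step 3: #3 store(18) — value 18
step 4: #4 load() → 18 — value 18
step 5: #6 load() → 18 — value 18
step 6: #5 store(13) — value 13
step 7: #7 store(14) — value 14
step 8: #8 load() → 14 — value 14
step 9: #9 load() → 14 — value 14
step 10: #10 store(18) — value 18
step 11: #11 store(18) — value 18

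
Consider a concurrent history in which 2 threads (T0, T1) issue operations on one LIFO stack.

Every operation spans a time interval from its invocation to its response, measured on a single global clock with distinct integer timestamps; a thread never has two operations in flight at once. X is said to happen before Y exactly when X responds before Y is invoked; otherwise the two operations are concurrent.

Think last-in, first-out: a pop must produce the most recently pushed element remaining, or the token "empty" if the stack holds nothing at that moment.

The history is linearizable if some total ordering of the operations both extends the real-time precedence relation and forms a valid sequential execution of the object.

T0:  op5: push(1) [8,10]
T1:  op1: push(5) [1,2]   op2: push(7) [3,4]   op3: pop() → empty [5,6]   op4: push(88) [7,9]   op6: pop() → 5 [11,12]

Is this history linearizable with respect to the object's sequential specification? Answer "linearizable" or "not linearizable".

not linearizable

through event 5 a valid linearization exists; event 6 (op3 responding at time 6) ends that
exhaustive check: the 3 completed LIFO stack ops admit one real-time order; illegal
take op1, op2, op3: step 3 already fails, because op3 pop() → empty cannot occur there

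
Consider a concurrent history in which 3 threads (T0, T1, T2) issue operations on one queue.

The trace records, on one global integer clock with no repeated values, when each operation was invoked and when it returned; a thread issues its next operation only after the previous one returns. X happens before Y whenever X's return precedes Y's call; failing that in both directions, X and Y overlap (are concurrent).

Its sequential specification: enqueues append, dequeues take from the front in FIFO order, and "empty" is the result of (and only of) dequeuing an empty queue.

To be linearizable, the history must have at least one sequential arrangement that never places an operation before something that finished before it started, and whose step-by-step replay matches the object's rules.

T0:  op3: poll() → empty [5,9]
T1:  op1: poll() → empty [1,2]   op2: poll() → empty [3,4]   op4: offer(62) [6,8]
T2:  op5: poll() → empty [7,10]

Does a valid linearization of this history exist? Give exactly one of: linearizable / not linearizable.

linearizable

witness order: op1, op2, op3, op5, op4
1. op1 poll() → empty, leaving queue <>
2. op2 poll() → empty, leaving queue <>
3. op3 poll() → empty, leaving queue <>
4. op5 poll() → empty, leaving queue <>
5. op4 offer(62), leaving queue <62>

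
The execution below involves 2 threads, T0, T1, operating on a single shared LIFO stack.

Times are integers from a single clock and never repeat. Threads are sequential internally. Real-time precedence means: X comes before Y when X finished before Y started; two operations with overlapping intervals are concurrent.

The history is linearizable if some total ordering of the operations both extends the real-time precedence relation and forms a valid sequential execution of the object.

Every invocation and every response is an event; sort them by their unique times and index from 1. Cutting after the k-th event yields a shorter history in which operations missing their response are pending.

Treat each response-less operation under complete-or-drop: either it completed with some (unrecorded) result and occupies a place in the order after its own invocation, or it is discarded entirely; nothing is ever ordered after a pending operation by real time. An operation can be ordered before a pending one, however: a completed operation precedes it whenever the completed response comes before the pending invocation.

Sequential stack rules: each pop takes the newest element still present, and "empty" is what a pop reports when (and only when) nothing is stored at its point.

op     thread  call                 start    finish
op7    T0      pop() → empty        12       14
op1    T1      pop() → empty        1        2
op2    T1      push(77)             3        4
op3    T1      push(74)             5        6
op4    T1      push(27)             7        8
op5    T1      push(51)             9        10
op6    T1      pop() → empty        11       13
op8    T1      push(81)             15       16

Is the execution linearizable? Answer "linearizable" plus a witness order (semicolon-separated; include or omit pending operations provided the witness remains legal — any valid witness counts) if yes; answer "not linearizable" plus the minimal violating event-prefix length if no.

events 1..12 are fine; event 13 — the response of op6 at time 13 — makes the prefix non-linearizable
the completed operations (6 total) allow one real-time order; the LIFO stack replay rejects it
no escape via the 1 pending operation (op7): every completion choice fails
one such order, op1, op2, op3, op4, op5, op6 (pending dropped), breaks at step 6 where op6 pop() → empty is illegal

not linearizable — minimal violating prefix: 13 events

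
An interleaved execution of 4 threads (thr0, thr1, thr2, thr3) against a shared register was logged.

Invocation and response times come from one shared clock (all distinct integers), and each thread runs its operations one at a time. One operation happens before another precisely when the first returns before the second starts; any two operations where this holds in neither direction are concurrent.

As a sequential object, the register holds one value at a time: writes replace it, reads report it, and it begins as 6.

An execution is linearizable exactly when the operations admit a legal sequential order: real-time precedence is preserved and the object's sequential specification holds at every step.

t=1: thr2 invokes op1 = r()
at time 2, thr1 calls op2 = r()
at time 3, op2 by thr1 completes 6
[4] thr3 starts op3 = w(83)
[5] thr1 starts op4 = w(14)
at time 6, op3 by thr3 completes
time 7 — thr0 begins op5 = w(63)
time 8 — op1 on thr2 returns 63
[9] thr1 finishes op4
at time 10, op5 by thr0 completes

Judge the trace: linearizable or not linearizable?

linearizable

witness order: op2, op3, op4, op5, op1
step 1: op2 r() → 6 — value 6
step 2: op3 w(83) — value 83
step 3: op4 w(14) — value 14
step 4: op5 w(63) — value 63
step 5: op1 r() → 63 — value 63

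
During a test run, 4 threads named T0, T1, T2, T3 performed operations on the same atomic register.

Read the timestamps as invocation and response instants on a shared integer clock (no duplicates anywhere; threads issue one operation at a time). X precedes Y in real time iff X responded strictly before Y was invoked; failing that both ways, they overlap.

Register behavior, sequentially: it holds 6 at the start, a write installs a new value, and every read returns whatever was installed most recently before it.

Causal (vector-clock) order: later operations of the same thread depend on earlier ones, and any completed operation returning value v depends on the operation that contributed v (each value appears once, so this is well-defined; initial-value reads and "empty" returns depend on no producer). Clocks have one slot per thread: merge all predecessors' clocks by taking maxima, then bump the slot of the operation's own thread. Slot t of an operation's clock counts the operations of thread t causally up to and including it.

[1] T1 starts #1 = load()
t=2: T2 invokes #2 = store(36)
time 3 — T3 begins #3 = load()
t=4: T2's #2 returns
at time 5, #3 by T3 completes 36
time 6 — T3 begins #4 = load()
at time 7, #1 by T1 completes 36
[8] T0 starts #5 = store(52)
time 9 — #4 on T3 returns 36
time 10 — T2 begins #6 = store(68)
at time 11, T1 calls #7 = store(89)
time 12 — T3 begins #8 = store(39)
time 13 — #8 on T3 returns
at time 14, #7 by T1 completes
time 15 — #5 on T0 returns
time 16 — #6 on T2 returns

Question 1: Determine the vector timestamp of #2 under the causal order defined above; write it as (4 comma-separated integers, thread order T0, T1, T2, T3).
invoked at 2, #2 has no predecessors; its own T2 bump gives (0, 0, 1, 0)
invoked at 8, #5 has no predecessors; its own T0 bump gives (1, 0, 0, 0)
invoked at 3, #3 merges VC(#2)=(0, 0, 1, 0) and bumps T3's slot → (0, 0, 1, 1)
invoked at 10, #6 merges VC(#2)=(0, 0, 1, 0) and bumps T2's slot → (0, 0, 2, 0)
invoked at 1, #1 merges VC(#2)=(0, 0, 1, 0) and bumps T1's slot → (0, 1, 1, 0)
invoked at 6, #4 merges VC(#2)=(0, 0, 1, 0), VC(#3)=(0, 0, 1, 1) and bumps T3's slot → (0, 0, 1, 2)
invoked at 11, #7 merges VC(#1)=(0, 1, 1, 0) and bumps T1's slot → (0, 2, 1, 0)
invoked at 12, #8 merges VC(#4)=(0, 0, 1, 2) and bumps T3's slot → (0, 0, 1, 3)
target: VC(#2) = (0, 0, 1, 0)

(0, 0, 1, 0)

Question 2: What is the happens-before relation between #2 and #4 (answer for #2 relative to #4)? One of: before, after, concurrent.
#2 spans [2,4], #4 spans [6,9]
resp(#2)=4 < inv(#4)=6

before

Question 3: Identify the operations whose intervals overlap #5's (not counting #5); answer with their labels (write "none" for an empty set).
overlap test against #5 [8,15]: concurrent iff the interval meets 8..15
#1 [1,7]: before
#2 [2,4]: before
#3 [3,5]: before
#4 [6,9]: concurrent
#6 [10,16]: concurrent
#7 [11,14]: concurrent
#8 [12,13]: concurrent

#4, #6, #7, #8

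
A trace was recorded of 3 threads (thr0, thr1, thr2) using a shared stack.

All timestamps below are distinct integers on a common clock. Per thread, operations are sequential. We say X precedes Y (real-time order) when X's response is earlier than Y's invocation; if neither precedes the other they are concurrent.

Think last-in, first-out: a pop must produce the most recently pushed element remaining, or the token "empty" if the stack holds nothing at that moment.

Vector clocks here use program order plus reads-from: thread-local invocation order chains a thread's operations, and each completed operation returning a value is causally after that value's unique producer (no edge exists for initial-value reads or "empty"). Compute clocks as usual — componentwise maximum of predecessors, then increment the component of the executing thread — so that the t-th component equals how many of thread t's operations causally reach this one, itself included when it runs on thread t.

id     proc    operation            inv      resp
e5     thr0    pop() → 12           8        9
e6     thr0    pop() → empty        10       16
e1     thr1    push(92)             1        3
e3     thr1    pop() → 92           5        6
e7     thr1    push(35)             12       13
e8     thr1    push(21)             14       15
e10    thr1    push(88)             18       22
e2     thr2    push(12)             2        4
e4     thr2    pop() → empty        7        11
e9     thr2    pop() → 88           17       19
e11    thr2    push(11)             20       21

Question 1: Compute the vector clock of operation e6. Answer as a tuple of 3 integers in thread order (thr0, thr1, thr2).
Answer: (2, 0, 1)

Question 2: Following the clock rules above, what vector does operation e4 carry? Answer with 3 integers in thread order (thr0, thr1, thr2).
Answer: (0, 0, 2)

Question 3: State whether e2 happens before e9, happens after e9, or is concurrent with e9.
Answer: before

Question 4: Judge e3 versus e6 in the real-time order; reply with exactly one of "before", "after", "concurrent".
Answer: before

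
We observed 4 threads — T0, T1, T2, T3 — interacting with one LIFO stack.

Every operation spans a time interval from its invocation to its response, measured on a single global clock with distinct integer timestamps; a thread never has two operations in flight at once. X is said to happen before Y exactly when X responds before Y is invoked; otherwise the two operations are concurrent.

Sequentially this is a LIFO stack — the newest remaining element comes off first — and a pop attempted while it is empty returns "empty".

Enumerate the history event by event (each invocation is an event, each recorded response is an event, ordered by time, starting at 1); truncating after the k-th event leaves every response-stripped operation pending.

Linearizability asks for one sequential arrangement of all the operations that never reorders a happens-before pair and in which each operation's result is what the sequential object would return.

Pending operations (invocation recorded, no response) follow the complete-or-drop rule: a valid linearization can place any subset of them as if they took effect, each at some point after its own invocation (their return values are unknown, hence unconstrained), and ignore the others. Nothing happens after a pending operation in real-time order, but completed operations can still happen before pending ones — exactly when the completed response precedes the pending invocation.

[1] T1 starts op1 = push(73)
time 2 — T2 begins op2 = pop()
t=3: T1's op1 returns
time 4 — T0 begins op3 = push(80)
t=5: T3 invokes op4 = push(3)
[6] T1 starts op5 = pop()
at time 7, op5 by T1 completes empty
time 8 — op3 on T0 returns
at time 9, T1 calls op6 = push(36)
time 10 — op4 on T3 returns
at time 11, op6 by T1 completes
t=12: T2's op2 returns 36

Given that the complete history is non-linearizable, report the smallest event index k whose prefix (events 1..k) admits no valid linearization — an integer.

events 1..11 are still linearizable — one witness is op1, op2, op5, op3, op4, op6:
1. op1 push(73), leaving stack <73>
2. op2 pop() (pending, included), leaving stack <>
3. op5 pop() → empty, leaving stack <>
4. op3 push(80), leaving stack <80>
5. op4 push(3), leaving stack <80,3>
6. op6 push(36), leaving stack <80,3,36>
include event 12 — op2 responding at 12 — and every candidate order breaks
take op1, op2, op3, op4, op5, op6: step 2 already fails, because op2 pop() → 36 cannot occur there
take op1, op2, op3, op5, op4, op6: step 2 already fails, because op2 pop() → 36 cannot occur there

12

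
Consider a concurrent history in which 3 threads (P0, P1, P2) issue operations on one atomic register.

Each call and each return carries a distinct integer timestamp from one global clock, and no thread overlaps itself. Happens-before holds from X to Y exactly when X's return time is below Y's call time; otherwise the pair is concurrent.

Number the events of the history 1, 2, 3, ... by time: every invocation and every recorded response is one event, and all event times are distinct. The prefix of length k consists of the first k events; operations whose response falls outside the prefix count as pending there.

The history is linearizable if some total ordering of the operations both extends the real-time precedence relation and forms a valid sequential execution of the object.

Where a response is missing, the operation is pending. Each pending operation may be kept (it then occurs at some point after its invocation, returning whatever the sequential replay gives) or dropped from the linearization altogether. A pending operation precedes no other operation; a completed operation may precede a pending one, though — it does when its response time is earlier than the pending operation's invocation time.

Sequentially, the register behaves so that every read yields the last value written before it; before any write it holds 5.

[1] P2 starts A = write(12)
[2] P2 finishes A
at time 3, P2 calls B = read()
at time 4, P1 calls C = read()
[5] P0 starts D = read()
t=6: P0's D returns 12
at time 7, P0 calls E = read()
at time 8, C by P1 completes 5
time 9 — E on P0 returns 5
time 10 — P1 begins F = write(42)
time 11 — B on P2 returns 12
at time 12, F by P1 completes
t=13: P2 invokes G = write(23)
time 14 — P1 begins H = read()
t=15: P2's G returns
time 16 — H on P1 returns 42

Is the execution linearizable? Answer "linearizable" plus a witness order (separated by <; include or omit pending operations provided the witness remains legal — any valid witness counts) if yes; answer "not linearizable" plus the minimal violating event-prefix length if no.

cut after 7 events: linearizable; cut after 8 events (C responds, time 8): not linearizable
every one of the 2 real-time-consistent orders over 3 completed atomic register ops fails the sequential spec
every completion of the 2 pending operations (B, E) was checked; none linearizes
one such order, A, C, D (pending dropped), breaks at step 2 where C read() → 5 is illegal
one such order, A, D, C (pending dropped), breaks at step 3 where C read() → 5 is illegal

not linearizable — minimal violating prefix: 8 events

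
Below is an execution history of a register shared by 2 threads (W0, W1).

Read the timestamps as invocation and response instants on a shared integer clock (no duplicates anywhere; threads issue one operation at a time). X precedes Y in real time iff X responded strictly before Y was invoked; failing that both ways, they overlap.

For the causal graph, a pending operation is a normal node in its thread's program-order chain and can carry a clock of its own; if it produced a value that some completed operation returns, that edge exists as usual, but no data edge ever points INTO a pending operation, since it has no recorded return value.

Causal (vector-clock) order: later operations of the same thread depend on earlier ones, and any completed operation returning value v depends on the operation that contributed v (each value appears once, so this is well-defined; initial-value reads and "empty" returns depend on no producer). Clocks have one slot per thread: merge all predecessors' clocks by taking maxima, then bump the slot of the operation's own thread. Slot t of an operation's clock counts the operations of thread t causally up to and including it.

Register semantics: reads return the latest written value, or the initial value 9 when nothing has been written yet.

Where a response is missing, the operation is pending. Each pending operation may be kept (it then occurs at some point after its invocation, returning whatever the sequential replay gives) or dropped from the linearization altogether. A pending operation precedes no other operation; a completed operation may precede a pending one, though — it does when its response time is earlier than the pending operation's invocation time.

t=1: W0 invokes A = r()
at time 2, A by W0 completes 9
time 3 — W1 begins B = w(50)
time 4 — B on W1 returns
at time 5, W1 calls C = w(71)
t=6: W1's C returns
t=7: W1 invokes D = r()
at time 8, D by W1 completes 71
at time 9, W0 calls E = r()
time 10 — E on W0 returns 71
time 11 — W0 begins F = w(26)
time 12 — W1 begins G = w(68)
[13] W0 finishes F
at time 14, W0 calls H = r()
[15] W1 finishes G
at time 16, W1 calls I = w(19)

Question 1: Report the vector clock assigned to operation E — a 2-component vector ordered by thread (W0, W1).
Answer: (2, 2)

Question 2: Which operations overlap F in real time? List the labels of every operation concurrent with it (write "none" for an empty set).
Answer: G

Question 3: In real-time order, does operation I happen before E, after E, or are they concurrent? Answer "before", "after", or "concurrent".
Answer: after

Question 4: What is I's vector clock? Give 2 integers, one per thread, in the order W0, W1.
Answer: (0, 5)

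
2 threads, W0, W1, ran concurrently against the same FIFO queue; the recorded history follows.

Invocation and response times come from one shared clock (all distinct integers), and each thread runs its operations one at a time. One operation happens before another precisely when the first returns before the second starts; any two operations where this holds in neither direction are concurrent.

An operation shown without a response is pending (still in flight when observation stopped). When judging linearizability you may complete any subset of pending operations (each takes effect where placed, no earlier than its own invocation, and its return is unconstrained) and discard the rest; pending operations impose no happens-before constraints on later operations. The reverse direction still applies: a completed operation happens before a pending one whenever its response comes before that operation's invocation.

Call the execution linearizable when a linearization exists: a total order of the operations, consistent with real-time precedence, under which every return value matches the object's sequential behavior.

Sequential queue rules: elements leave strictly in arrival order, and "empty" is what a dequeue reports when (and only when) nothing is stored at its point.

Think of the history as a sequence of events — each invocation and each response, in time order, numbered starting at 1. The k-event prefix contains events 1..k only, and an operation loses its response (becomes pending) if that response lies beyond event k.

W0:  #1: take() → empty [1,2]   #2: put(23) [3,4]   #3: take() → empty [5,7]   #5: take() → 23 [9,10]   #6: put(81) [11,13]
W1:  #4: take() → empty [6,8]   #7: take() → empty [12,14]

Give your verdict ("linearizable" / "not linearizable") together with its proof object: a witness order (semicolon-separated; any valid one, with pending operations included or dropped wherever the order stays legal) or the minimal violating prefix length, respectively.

not linearizable — minimal violating prefix: 8 events

cut after 7 events: linearizable; cut after 8 events (#4 responds, time 8): not linearizable
every one of the 2 real-time-consistent orders over 4 completed FIFO queue ops fails the sequential spec
e.g. #1, #2, #3, #4: illegal at step 3, since #3 take() → empty cannot apply there
e.g. #1, #2, #4, #3: illegal at step 3, since #4 take() → empty cannot apply there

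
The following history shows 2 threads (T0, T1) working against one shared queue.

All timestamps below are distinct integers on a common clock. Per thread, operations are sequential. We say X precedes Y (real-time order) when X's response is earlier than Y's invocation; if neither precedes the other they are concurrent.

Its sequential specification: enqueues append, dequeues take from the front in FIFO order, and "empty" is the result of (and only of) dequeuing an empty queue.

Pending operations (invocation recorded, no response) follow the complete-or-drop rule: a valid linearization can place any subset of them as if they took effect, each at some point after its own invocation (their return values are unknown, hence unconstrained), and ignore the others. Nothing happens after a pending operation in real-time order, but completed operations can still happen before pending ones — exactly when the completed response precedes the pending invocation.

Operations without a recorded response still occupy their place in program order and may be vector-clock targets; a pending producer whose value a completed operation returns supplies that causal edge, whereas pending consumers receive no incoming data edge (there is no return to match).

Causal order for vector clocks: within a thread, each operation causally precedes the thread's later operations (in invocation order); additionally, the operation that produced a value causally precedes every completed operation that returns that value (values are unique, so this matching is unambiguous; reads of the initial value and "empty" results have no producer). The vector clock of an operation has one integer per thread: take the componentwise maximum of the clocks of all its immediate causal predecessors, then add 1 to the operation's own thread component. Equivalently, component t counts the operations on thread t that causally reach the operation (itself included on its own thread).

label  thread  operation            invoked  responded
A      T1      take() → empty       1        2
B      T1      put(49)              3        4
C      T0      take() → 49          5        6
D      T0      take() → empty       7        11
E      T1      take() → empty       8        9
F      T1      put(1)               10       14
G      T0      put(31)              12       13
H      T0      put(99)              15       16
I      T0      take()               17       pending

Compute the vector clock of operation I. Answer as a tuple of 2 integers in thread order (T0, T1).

(5, 2)

invoked at 1, A has no predecessors; its own T1 bump gives (0, 1)
merge at B (invoked 3): VC(A)=(0, 1), own-thread bump on T1 → (0, 2)
merge at E (invoked 8): VC(B)=(0, 2), own-thread bump on T1 → (0, 3)
merge at C (invoked 5): VC(B)=(0, 2), own-thread bump on T0 → (1, 2)
merge at F (invoked 10): VC(E)=(0, 3), own-thread bump on T1 → (0, 4)
merge at D (invoked 7): VC(C)=(1, 2), own-thread bump on T0 → (2, 2)
merge at G (invoked 12): VC(D)=(2, 2), own-thread bump on T0 → (3, 2)
merge at H (invoked 15): VC(G)=(3, 2), own-thread bump on T0 → (4, 2)
merge at I (invoked 17): VC(H)=(4, 2), own-thread bump on T0 → (5, 2)
target: VC(I) = (5, 2)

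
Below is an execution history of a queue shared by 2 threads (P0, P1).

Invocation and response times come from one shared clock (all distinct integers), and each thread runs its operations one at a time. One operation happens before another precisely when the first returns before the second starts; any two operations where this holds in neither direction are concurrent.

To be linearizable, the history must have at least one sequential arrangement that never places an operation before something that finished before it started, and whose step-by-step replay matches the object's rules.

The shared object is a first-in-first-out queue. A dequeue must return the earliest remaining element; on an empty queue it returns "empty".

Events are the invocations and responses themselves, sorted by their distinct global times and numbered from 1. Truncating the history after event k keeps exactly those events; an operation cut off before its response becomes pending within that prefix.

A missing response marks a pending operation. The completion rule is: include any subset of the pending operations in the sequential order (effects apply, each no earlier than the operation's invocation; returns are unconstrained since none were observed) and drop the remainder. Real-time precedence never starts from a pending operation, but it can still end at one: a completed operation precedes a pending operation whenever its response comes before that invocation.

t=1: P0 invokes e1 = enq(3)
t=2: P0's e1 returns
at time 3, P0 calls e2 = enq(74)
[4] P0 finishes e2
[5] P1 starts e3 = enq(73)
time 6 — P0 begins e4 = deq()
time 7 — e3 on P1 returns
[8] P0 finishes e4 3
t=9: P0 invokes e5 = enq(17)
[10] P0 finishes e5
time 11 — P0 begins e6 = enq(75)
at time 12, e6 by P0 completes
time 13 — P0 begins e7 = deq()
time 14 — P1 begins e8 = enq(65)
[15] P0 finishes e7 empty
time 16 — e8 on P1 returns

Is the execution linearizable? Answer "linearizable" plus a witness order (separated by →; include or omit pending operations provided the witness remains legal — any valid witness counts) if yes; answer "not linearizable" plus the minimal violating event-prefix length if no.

not linearizable — minimal violating prefix: 15 events

already the first 15 events (up to e7's response at time 15) admit no linearization; the first 14 still do
real-time-consistent orders of the 7 completed operations: 2 — all fail the queue replay
every completion of the 1 pending operation (e8) was checked; none linearizes
e.g. e1, e2, e3, e4, e5, e6, e7 (pending dropped): illegal at step 7, since e7 deq() → empty cannot apply there
e.g. e1, e2, e4, e3, e5, e6, e7 (pending dropped): illegal at step 7, since e7 deq() → empty cannot apply there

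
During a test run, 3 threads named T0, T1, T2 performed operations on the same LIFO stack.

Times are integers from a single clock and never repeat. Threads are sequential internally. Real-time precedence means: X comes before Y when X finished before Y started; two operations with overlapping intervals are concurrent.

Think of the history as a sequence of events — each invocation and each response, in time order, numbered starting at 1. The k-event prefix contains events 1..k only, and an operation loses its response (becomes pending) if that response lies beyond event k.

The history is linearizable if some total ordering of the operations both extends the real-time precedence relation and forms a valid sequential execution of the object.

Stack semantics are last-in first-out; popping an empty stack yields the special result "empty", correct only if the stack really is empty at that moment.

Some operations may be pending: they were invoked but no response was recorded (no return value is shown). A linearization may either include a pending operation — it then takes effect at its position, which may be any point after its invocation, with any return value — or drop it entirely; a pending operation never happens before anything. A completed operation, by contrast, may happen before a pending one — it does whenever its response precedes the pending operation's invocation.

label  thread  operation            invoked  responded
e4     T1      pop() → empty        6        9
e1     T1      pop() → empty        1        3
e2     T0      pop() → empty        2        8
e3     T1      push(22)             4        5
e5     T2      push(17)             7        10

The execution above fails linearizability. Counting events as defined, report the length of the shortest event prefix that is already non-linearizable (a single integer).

a valid linearization of events 1..8 exists, for instance e1, e2, e3:
step 1: e1 pop() → empty — stack <>
step 2: e2 pop() → empty — stack <>
step 3: e3 push(22) — stack <22>
with event 9 included (e4 responding at time 9), all real-time-consistent orders fail
include/drop combinations of the 1 pending operation (e5) were all tried; none helps
e.g. e1, e2, e3, e4 (pending dropped): illegal at step 4, since e4 pop() → empty cannot apply there
e.g. e1, e3, e2, e4 (pending dropped): illegal at step 3, since e2 pop() → empty cannot apply there

9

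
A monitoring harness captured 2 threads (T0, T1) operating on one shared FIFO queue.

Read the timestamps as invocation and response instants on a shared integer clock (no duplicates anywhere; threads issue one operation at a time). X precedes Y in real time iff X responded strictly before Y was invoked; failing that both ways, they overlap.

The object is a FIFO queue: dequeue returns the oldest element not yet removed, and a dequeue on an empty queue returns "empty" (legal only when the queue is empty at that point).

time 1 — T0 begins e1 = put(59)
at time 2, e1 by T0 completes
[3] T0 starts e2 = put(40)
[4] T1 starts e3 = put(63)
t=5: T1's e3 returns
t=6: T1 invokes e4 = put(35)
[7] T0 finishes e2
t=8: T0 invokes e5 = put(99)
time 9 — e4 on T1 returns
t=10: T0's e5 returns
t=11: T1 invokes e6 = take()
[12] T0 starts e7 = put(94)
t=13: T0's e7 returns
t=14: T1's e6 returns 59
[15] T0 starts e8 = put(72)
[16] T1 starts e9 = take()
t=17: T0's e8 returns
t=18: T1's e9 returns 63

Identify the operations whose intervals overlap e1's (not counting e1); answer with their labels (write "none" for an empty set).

none

concurrent with e1 ([1,2]): every op whose interval crosses 1..2
e2 [3,7]: after
e3 [4,5]: after
e4 [6,9]: after
e5 [8,10]: after
e6 [11,14]: after
e7 [12,13]: after
e8 [15,17]: after
e9 [16,18]: after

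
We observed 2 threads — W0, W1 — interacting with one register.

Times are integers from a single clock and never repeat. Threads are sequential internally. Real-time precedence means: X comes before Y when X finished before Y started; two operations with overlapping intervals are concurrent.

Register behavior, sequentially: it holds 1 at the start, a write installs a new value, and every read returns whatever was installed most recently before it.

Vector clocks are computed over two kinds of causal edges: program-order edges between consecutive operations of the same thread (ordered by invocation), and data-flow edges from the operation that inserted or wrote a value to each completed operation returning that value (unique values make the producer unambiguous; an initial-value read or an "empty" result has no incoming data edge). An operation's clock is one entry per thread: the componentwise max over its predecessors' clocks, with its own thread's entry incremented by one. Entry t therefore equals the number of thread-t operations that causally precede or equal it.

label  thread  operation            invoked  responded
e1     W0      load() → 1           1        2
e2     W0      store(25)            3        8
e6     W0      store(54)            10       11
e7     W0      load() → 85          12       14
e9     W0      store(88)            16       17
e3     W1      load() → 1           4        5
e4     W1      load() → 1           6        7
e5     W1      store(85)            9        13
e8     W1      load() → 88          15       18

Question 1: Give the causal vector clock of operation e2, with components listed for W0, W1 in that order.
(2, 0)

e3, invoked 4, has no incoming edges; only W1's bump applies → (0, 1)
e1, invoked 1, has no incoming edges; only W0's bump applies → (1, 0)
from VC(e3)=(0, 1), e4 (invoked 6) maxes components and bumps W1 → (0, 2)
from VC(e1)=(1, 0), e2 (invoked 3) maxes components and bumps W0 → (2, 0)
from VC(e4)=(0, 2), e5 (invoked 9) maxes components and bumps W1 → (0, 3)
from VC(e2)=(2, 0), e6 (invoked 10) maxes components and bumps W0 → (3, 0)
from VC(e5)=(0, 3), VC(e6)=(3, 0), e7 (invoked 12) maxes components and bumps W0 → (4, 3)
from VC(e7)=(4, 3), e9 (invoked 16) maxes components and bumps W0 → (5, 3)
from VC(e5)=(0, 3), VC(e9)=(5, 3), e8 (invoked 15) maxes components and bumps W1 → (5, 4)
target: VC(e2) = (2, 0)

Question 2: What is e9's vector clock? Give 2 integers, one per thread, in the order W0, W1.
(5, 3)

root op e3, invoked 4: fresh clock plus W1's own tick → (0, 1)
root op e1, invoked 1: fresh clock plus W0's own tick → (1, 0)
invoked at 6, e4 merges VC(e3)=(0, 1) and bumps W1's slot → (0, 2)
invoked at 3, e2 merges VC(e1)=(1, 0) and bumps W0's slot → (2, 0)
invoked at 9, e5 merges VC(e4)=(0, 2) and bumps W1's slot → (0, 3)
invoked at 10, e6 merges VC(e2)=(2, 0) and bumps W0's slot → (3, 0)
invoked at 12, e7 merges VC(e5)=(0, 3), VC(e6)=(3, 0) and bumps W0's slot → (4, 3)
invoked at 16, e9 merges VC(e7)=(4, 3) and bumps W0's slot → (5, 3)
invoked at 15, e8 merges VC(e5)=(0, 3), VC(e9)=(5, 3) and bumps W1's slot → (5, 4)
target: VC(e9) = (5, 3)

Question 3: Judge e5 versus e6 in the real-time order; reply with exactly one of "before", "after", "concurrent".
concurrent

e5 spans [9,13], e6 spans [10,11]
the intervals overlap in both directions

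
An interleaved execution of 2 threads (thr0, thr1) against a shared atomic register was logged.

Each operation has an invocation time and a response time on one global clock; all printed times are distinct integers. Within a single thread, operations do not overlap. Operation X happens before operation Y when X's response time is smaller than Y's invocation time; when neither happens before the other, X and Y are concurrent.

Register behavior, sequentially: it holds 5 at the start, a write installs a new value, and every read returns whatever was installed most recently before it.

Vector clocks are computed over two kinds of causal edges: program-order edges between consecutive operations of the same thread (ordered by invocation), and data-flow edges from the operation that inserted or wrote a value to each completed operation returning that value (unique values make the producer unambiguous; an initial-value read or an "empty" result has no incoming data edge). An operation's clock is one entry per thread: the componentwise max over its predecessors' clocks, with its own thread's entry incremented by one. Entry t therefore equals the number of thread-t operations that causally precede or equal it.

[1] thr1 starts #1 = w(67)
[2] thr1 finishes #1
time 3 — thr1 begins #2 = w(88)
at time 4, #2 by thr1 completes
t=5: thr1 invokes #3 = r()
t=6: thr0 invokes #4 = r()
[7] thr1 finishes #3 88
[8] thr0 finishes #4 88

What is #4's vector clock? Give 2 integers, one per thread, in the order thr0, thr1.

VC(#1, invoked at 1): no causal predecessors; +1 on thr1 → (0, 1)
#2, invoked 3, takes VC(#1)=(0, 1) under max, adds 1 for thr1 → (0, 2)
#3, invoked 5, takes VC(#2)=(0, 2) under max, adds 1 for thr1 → (0, 3)
#4, invoked 6, takes VC(#2)=(0, 2) under max, adds 1 for thr0 → (1, 2)
target: VC(#4) = (1, 2)

(1, 2)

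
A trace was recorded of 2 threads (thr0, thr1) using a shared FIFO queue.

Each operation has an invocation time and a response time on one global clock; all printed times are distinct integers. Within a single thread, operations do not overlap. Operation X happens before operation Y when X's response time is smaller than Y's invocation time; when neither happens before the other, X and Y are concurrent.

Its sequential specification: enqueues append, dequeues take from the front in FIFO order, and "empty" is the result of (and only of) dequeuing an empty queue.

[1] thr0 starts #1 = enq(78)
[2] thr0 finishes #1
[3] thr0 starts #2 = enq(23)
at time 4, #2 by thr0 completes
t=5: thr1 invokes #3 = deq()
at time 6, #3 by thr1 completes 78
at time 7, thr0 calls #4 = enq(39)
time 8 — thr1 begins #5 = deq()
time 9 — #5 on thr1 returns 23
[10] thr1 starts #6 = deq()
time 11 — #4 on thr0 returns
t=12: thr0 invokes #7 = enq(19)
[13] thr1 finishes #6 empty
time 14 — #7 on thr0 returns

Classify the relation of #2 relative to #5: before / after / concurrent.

before

#2 spans [3,4], #5 spans [8,9]
resp(#2)=4 < inv(#5)=8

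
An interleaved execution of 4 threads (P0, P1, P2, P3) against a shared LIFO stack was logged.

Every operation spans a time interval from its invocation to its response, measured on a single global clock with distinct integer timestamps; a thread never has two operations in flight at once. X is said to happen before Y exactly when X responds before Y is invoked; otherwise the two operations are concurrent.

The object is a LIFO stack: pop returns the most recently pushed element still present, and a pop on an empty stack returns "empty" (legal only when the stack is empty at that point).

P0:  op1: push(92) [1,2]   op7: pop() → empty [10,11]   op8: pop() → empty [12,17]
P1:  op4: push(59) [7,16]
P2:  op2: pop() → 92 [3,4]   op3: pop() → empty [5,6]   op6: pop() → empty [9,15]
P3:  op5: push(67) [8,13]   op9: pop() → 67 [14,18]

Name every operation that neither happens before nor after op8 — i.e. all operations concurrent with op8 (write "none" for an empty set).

op8 spans [12,17]; an op avoiding the whole window 12..17 is ordered, any other is concurrent
op1 [1,2]: before
op2 [3,4]: before
op3 [5,6]: before
op4 [7,16]: concurrent
op5 [8,13]: concurrent
op6 [9,15]: concurrent
op7 [10,11]: before
op9 [14,18]: concurrent

op4, op5, op6, op9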